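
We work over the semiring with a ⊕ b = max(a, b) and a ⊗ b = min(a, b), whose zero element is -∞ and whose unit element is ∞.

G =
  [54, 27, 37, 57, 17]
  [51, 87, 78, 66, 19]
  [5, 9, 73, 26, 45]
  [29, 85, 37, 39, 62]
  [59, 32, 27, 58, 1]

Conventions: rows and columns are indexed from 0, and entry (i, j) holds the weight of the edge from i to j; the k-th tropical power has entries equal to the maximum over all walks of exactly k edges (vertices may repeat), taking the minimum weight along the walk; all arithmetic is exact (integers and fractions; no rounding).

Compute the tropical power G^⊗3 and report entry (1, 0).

G^⊗2:
  [54, 57, 37, 54, 57]
  [51, 87, 78, 66, 62]
  [45, 32, 73, 45, 45]
  [59, 85, 78, 66, 39]
  [54, 58, 37, 57, 58]
G^⊗3:
  [57, 57, 57, 57, 54]
  [59, 87, 78, 66, 62]
  [45, 45, 73, 45, 45]
  [54, 85, 78, 66, 62]
  [58, 58, 58, 58, 57]
Key observation: the optimum is the walk 1->3->4->0, with weight 66 min 62 min 59 = 59.
Optimal value attained by: walk 1->3->4->0.
Answer: (G^⊗3)[1][0] = 59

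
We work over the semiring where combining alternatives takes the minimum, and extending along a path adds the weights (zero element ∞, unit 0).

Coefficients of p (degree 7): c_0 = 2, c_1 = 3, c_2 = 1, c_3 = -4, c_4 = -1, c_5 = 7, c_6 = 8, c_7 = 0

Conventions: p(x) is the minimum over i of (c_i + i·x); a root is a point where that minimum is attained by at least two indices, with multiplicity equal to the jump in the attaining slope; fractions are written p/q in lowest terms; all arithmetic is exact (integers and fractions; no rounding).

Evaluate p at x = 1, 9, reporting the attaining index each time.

p(1) = min(2+0·1=2, 3+1·1=4, 1+2·1=3, -4+3·1=-1, -1+4·1=3, 7+5·1=12, 8+6·1=14, 0+7·1=7) = -1 (attained by i=3)
p(9) = min(2+0·9=2, 3+1·9=12, 1+2·9=19, -4+3·9=23, -1+4·9=35, 7+5·9=52, 8+6·9=62, 0+7·9=63) = 2 (attained by i=0)
Answer: p(1) = -1; p(9) = 2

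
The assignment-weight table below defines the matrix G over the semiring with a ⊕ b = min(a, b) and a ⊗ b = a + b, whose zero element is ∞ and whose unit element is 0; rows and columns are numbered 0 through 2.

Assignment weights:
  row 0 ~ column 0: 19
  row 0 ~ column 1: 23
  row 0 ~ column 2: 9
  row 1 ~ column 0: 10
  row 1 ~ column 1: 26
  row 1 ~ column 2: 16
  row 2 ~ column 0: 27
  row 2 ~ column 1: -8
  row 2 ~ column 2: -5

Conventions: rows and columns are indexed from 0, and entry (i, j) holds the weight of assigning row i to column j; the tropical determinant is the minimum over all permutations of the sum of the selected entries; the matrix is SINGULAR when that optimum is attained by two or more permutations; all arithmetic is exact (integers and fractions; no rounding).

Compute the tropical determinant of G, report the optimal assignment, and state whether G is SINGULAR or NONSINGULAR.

σ = (0, 1, 2): 19 + 26 + (-5) = 40
σ = (0, 2, 1): 19 + 16 + (-8) = 27
σ = (1, 0, 2): 23 + 10 + (-5) = 28
σ = (1, 2, 0): 23 + 16 + 27 = 66
σ = (2, 0, 1): 9 + 10 + (-8) = 11
σ = (2, 1, 0): 9 + 26 + 27 = 62
Optimal value attained by: σ = (2, 0, 1).
Answer: det⊕(G) = 11; verdict: NONSINGULAR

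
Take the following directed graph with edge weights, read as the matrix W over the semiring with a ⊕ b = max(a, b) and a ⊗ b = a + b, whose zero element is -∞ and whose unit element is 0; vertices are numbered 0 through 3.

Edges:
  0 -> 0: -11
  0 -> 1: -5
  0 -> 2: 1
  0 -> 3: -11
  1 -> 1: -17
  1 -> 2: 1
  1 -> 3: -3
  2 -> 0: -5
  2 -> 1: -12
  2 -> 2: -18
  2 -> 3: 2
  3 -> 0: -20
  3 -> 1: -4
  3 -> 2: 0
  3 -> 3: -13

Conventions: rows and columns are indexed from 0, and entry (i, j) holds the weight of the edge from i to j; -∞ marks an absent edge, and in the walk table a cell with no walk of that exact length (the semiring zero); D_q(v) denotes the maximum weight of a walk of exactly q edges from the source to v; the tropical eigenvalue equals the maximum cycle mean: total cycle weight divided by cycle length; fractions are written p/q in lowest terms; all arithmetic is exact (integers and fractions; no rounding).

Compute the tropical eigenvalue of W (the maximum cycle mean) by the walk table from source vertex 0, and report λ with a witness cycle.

q=0: [0, -∞, -∞, -∞]
q=1: [-11, -5, 1, -11]
q=2: [-4, -11, -4, 3]
q=3: [-9, -1, 3, -2]
q=4: [-2, -6, 0, 5]
Optimal cycle mean attained by: cycle 2->3->2, total 2 + 0, length 2.
Answer: λ = 1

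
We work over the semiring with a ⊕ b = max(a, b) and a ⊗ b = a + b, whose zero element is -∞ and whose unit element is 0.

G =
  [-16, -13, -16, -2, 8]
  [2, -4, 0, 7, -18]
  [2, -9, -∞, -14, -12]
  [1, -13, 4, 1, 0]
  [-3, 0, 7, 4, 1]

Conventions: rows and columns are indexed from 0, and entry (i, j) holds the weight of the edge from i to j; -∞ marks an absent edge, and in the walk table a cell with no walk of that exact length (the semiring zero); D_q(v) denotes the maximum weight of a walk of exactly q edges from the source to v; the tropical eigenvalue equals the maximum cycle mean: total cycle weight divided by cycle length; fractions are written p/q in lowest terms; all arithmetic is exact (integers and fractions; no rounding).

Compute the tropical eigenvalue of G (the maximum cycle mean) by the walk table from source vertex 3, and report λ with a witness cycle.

q=0: [-∞, -∞, -∞, 0, -∞]
q=1: [1, -13, 4, 1, 0]
q=2: [6, 0, 7, 4, 9]
q=3: [9, 9, 16, 13, 14]
q=4: [18, 14, 21, 18, 17]
q=5: [23, 17, 24, 21, 26]
Optimal cycle mean attained by: cycle 0->4->2->0, total 8 + 7 + 2, length 3.
Answer: λ = 17/3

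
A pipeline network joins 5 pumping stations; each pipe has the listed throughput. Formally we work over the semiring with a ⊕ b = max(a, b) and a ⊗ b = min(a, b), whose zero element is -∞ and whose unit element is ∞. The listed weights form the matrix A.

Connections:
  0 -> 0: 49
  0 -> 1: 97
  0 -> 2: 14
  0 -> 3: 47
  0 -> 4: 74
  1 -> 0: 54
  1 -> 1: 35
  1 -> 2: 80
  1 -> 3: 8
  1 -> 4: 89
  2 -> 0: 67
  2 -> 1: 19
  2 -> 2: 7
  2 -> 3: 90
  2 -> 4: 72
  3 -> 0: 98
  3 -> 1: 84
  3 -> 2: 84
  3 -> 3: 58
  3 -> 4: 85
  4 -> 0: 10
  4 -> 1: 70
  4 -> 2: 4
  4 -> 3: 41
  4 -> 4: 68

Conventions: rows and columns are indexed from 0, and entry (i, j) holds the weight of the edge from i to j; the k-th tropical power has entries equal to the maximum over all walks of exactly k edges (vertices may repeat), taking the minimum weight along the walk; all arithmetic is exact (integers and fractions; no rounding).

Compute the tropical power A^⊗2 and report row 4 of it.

A^⊗2:
  [54, 70, 80, 47, 89]
  [67, 70, 35, 80, 72]
  [90, 84, 84, 58, 85]
  [67, 97, 80, 84, 84]
  [54, 68, 70, 41, 70]
Answer: row 4 of A^⊗2 = [54, 68, 70, 41, 70]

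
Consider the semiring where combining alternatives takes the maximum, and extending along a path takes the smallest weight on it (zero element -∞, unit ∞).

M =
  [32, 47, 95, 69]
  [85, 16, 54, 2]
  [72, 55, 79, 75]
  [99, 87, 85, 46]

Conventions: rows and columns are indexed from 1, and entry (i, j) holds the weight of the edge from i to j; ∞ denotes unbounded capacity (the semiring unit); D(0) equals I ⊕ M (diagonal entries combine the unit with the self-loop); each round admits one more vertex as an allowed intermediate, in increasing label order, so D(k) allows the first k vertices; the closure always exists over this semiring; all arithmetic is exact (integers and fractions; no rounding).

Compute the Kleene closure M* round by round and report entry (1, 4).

D(0):
  [∞, 47, 95, 69]
  [85, ∞, 54, 2]
  [72, 55, ∞, 75]
  [99, 87, 85, ∞]
D(1):
  [∞, 47, 95, 69]
  [85, ∞, 85, 69]
  [72, 55, ∞, 75]
  [99, 87, 95, ∞]
D(2):
  [∞, 47, 95, 69]
  [85, ∞, 85, 69]
  [72, 55, ∞, 75]
  [99, 87, 95, ∞]
D(3):
  [∞, 55, 95, 75]
  [85, ∞, 85, 75]
  [72, 55, ∞, 75]
  [99, 87, 95, ∞]
D(4):
  [∞, 75, 95, 75]
  [85, ∞, 85, 75]
  [75, 75, ∞, 75]
  [99, 87, 95, ∞]
Answer: M*[1][4] = 75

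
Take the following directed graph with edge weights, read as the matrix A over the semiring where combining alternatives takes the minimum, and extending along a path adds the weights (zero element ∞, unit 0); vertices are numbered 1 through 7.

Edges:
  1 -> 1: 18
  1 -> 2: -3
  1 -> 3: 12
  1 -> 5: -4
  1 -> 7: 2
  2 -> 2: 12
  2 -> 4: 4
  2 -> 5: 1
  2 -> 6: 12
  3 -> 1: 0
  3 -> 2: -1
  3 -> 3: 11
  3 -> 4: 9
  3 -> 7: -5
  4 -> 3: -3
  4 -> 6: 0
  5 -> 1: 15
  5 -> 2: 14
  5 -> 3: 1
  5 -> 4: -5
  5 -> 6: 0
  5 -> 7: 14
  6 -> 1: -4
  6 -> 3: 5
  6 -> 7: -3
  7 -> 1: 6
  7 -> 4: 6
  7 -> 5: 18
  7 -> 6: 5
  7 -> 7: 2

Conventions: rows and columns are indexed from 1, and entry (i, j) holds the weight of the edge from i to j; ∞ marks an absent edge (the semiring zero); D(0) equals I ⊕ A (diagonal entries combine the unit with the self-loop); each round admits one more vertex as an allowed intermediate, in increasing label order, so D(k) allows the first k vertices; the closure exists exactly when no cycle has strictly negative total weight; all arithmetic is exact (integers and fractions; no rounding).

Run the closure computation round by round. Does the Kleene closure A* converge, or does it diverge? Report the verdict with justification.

D(0):
  [0, -3, 12, ∞, -4, ∞, 2]
  [∞, 0, ∞, 4, 1, 12, ∞]
  [0, -1, 0, 9, ∞, ∞, -5]
  [∞, ∞, -3, 0, ∞, 0, ∞]
  [15, 14, 1, -5, 0, 0, 14]
  [-4, ∞, 5, ∞, ∞, 0, -3]
  [6, ∞, ∞, 6, 18, 5, 0]
D(1):
  [0, -3, 12, ∞, -4, ∞, 2]
  [∞, 0, ∞, 4, 1, 12, ∞]
  [0, -3, 0, 9, -4, ∞, -5]
  [∞, ∞, -3, 0, ∞, 0, ∞]
  [15, 12, 1, -5, 0, 0, 14]
  [-4, -7, 5, ∞, -8, 0, -3]
  [6, 3, 18, 6, 2, 5, 0]
D(2):
  [0, -3, 12, 1, -4, 9, 2]
  [∞, 0, ∞, 4, 1, 12, ∞]
  [0, -3, 0, 1, -4, 9, -5]
  [∞, ∞, -3, 0, ∞, 0, ∞]
  [15, 12, 1, -5, 0, 0, 14]
  [-4, -7, 5, -3, -8, 0, -3]
  [6, 3, 18, 6, 2, 5, 0]
Detection: at round 3, diagonal entry (4, 4) turns strictly negative.
Key observation: the cycle 4->3->1->2->4 has total weight (-3) + 0 + (-3) + 4, which is strictly negative.
Answer: DIVERGES — negative cycle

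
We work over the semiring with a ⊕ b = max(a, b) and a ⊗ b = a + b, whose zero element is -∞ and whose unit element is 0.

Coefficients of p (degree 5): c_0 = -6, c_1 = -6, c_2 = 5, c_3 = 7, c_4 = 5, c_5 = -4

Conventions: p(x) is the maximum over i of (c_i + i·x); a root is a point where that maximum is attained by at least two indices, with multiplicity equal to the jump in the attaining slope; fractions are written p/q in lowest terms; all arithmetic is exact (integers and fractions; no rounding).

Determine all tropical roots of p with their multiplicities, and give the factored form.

hull edge (i=0, c=-6) to (i=2, c=5): slope 11/2, span 2
hull edge (i=2, c=5) to (i=3, c=7): slope 2, span 1
hull edge (i=3, c=7) to (i=4, c=5): slope -2, span 1
hull edge (i=4, c=5) to (i=5, c=-4): slope -9, span 1
Factored form: p(x) = -4 ⊗ (x ⊕ (-11/2)) ⊗ (x ⊕ (-11/2)) ⊗ (x ⊕ (-2)) ⊗ (x ⊕ 2) ⊗ (x ⊕ 9)
Answer: roots = -11/2 (mult 2), -2 (mult 1), 2 (mult 1), 9 (mult 1)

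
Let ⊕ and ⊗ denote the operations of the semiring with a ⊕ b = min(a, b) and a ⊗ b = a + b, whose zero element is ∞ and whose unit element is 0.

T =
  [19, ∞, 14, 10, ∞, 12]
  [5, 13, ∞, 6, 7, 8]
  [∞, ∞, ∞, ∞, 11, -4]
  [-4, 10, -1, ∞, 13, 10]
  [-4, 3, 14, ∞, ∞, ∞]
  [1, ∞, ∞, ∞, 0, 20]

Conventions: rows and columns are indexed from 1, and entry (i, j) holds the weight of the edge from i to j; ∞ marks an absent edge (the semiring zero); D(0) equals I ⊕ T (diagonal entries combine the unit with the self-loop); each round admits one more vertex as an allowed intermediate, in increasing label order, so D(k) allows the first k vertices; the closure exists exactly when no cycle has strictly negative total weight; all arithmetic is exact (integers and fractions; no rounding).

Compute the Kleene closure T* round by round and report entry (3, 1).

D(0):
  [0, ∞, 14, 10, ∞, 12]
  [5, 0, ∞, 6, 7, 8]
  [∞, ∞, 0, ∞, 11, -4]
  [-4, 10, -1, 0, 13, 10]
  [-4, 3, 14, ∞, 0, ∞]
  [1, ∞, ∞, ∞, 0, 0]
D(1):
  [0, ∞, 14, 10, ∞, 12]
  [5, 0, 19, 6, 7, 8]
  [∞, ∞, 0, ∞, 11, -4]
  [-4, 10, -1, 0, 13, 8]
  [-4, 3, 10, 6, 0, 8]
  [1, ∞, 15, 11, 0, 0]
D(2):
  [0, ∞, 14, 10, ∞, 12]
  [5, 0, 19, 6, 7, 8]
  [∞, ∞, 0, ∞, 11, -4]
  [-4, 10, -1, 0, 13, 8]
  [-4, 3, 10, 6, 0, 8]
  [1, ∞, 15, 11, 0, 0]
D(3):
  [0, ∞, 14, 10, 25, 10]
  [5, 0, 19, 6, 7, 8]
  [∞, ∞, 0, ∞, 11, -4]
  [-4, 10, -1, 0, 10, -5]
  [-4, 3, 10, 6, 0, 6]
  [1, ∞, 15, 11, 0, 0]
D(4):
  [0, 20, 9, 10, 20, 5]
  [2, 0, 5, 6, 7, 1]
  [∞, ∞, 0, ∞, 11, -4]
  [-4, 10, -1, 0, 10, -5]
  [-4, 3, 5, 6, 0, 1]
  [1, 21, 10, 11, 0, 0]
D(5):
  [0, 20, 9, 10, 20, 5]
  [2, 0, 5, 6, 7, 1]
  [7, 14, 0, 17, 11, -4]
  [-4, 10, -1, 0, 10, -5]
  [-4, 3, 5, 6, 0, 1]
  [-4, 3, 5, 6, 0, 0]
D(6):
  [0, 8, 9, 10, 5, 5]
  [-3, 0, 5, 6, 1, 1]
  [-8, -1, 0, 2, -4, -4]
  [-9, -2, -1, 0, -5, -5]
  [-4, 3, 5, 6, 0, 1]
  [-4, 3, 5, 6, 0, 0]
Answer: T*[3][1] = -8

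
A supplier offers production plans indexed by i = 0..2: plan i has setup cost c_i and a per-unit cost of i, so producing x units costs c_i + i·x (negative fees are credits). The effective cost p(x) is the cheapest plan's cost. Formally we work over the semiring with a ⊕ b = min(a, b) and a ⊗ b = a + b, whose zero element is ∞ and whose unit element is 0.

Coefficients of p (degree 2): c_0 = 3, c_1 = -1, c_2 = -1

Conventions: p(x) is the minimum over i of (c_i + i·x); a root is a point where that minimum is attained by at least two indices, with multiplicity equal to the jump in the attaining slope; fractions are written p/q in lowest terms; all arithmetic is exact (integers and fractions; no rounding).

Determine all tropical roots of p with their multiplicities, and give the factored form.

hull edge (i=0, c=3) to (i=1, c=-1): slope -4, span 1
hull edge (i=1, c=-1) to (i=2, c=-1): slope 0, span 1
Factored form: p(x) = -1 ⊗ (x ⊕ 0) ⊗ (x ⊕ 4)
Answer: roots = 0 (mult 1), 4 (mult 1)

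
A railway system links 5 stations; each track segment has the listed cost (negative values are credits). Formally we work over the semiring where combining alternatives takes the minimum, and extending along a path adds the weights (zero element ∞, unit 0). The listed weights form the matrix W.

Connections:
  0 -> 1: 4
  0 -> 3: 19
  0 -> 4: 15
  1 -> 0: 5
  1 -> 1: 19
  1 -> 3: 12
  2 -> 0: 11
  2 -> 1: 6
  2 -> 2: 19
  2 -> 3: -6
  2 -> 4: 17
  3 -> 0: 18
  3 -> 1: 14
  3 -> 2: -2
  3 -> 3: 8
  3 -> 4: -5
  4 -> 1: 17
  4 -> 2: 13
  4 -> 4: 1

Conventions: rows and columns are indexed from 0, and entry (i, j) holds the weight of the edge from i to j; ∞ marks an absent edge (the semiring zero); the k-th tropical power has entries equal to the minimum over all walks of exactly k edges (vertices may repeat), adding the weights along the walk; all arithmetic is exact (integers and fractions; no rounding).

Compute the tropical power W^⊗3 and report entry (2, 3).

W^⊗2:
  [9, 23, 17, 16, 14]
  [24, 9, 10, 20, 7]
  [11, 8, -8, 2, -11]
  [9, 4, 6, -8, -4]
  [22, 18, 14, 7, 2]
W^⊗3:
  [28, 13, 14, 11, 11]
  [14, 16, 18, 4, 8]
  [3, -2, 0, -14, -10]
  [9, 6, -10, 0, -13]
  [23, 19, 5, 8, 2]
Key observation: the optimum is the walk 2->3->2->3, with weight (-6) + (-2) + (-6) = -14.
Optimal value attained by: walk 2->3->2->3.
Answer: (W^⊗3)[2][3] = -14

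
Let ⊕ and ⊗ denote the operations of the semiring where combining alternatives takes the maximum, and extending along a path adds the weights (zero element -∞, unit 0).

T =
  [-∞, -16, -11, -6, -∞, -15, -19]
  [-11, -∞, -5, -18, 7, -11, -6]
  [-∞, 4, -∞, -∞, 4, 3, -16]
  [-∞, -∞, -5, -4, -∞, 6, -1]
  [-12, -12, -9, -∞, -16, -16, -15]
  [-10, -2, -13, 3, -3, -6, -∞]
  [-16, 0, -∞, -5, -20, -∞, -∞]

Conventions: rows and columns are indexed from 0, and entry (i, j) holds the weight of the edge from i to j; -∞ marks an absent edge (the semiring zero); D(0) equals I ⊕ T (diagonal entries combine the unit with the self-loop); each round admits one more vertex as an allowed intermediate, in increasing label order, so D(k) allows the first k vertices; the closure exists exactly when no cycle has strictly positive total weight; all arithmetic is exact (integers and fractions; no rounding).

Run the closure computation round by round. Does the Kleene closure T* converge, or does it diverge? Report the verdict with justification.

D(0):
  [0, -16, -11, -6, -∞, -15, -19]
  [-11, 0, -5, -18, 7, -11, -6]
  [-∞, 4, 0, -∞, 4, 3, -16]
  [-∞, -∞, -5, 0, -∞, 6, -1]
  [-12, -12, -9, -∞, 0, -16, -15]
  [-10, -2, -13, 3, -3, 0, -∞]
  [-16, 0, -∞, -5, -20, -∞, 0]
D(1):
  [0, -16, -11, -6, -∞, -15, -19]
  [-11, 0, -5, -17, 7, -11, -6]
  [-∞, 4, 0, -∞, 4, 3, -16]
  [-∞, -∞, -5, 0, -∞, 6, -1]
  [-12, -12, -9, -18, 0, -16, -15]
  [-10, -2, -13, 3, -3, 0, -29]
  [-16, 0, -27, -5, -20, -31, 0]
D(2):
  [0, -16, -11, -6, -9, -15, -19]
  [-11, 0, -5, -17, 7, -11, -6]
  [-7, 4, 0, -13, 11, 3, -2]
  [-∞, -∞, -5, 0, -∞, 6, -1]
  [-12, -12, -9, -18, 0, -16, -15]
  [-10, -2, -7, 3, 5, 0, -8]
  [-11, 0, -5, -5, 7, -11, 0]
Detection: at round 3, diagonal entry (4, 4) turns strictly positive.
Key observation: the cycle 4->2->1->4 has total weight (-9) + 4 + 7, which is strictly positive.
Answer: DIVERGES — positive cycle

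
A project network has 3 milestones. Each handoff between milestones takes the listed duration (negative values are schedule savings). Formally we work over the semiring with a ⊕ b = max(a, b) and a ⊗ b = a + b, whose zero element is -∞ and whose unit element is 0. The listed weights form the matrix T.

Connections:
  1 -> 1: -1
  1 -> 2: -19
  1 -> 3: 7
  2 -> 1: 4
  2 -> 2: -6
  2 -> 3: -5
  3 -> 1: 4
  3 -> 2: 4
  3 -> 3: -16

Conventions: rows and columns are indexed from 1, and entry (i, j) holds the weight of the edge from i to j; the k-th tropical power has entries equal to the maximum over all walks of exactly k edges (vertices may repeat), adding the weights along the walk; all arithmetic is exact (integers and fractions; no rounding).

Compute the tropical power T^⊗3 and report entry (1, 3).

T^⊗2:
  [11, 11, 6]
  [3, -1, 11]
  [8, -2, 11]
T^⊗3:
  [15, 10, 18]
  [15, 15, 10]
  [15, 15, 15]
Key observation: the optimum is the walk 1->3->1->3, with weight 7 + 4 + 7 = 18.
Optimal value attained by: walk 1->3->1->3.
Answer: (T^⊗3)[1][3] = 18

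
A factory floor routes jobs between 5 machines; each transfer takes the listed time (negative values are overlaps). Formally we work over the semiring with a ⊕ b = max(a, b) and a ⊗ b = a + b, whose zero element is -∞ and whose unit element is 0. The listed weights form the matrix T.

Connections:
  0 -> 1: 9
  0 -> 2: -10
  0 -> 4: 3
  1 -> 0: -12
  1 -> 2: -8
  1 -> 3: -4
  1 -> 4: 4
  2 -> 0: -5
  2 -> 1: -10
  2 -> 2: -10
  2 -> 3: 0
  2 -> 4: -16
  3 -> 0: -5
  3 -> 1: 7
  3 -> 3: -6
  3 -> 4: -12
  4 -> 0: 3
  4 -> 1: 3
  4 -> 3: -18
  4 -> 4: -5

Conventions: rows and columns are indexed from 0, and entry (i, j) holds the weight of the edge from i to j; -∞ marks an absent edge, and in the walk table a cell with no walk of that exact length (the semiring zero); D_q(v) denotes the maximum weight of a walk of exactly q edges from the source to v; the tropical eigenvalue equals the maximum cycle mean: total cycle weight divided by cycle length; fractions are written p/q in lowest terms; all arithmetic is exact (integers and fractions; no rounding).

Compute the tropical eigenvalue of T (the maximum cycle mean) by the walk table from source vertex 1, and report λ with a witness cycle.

q=0: [-∞, 0, -∞, -∞, -∞]
q=1: [-12, -∞, -8, -4, 4]
q=2: [7, 7, -18, -8, -1]
q=3: [2, 16, -1, 3, 11]
q=4: [14, 14, 8, 12, 20]
q=5: [23, 23, 6, 10, 18]
Optimal cycle mean attained by: cycle 0->1->4->0, total 9 + 4 + 3, length 3.
Answer: λ = 16/3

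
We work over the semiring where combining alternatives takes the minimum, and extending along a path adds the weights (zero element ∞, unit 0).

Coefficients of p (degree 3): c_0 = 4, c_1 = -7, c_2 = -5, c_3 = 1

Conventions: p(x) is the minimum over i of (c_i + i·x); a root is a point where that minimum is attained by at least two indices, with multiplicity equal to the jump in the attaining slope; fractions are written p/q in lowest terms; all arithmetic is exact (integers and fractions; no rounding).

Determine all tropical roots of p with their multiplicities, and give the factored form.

hull edge (i=0, c=4) to (i=1, c=-7): slope -11, span 1
hull edge (i=1, c=-7) to (i=2, c=-5): slope 2, span 1
hull edge (i=2, c=-5) to (i=3, c=1): slope 6, span 1
Factored form: p(x) = 1 ⊗ (x ⊕ (-6)) ⊗ (x ⊕ (-2)) ⊗ (x ⊕ 11)
Answer: roots = -6 (mult 1), -2 (mult 1), 11 (mult 1)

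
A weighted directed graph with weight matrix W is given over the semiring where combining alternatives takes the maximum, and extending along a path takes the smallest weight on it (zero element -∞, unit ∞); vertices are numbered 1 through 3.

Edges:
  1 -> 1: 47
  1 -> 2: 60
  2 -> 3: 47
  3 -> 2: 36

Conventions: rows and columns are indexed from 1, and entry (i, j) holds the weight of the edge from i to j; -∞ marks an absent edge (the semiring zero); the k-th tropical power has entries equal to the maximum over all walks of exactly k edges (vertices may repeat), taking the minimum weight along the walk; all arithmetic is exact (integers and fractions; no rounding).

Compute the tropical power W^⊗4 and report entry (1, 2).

W^⊗2:
  [47, 47, 47]
  [-∞, 36, -∞]
  [-∞, -∞, 36]
W^⊗3:
  [47, 47, 47]
  [-∞, -∞, 36]
  [-∞, 36, -∞]
W^⊗4:
  [47, 47, 47]
  [-∞, 36, -∞]
  [-∞, -∞, 36]
Key observation: the optimum is the walk 1->1->1->1->2, with weight 47 min 47 min 47 min 60 = 47.
Optimal value attained by: walk 1->1->1->1->2.
Answer: (W^⊗4)[1][2] = 47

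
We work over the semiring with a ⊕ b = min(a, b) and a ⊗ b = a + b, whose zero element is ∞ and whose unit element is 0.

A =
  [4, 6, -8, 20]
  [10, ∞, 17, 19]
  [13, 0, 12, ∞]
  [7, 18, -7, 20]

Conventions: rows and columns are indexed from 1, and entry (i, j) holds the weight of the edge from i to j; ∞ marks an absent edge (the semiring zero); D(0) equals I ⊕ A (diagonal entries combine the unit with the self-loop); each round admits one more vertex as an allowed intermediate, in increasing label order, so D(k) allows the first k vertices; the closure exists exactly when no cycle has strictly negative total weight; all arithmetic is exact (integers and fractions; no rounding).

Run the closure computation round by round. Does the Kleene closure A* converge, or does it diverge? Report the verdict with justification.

D(0):
  [0, 6, -8, 20]
  [10, 0, 17, 19]
  [13, 0, 0, ∞]
  [7, 18, -7, 0]
D(1):
  [0, 6, -8, 20]
  [10, 0, 2, 19]
  [13, 0, 0, 33]
  [7, 13, -7, 0]
D(2):
  [0, 6, -8, 20]
  [10, 0, 2, 19]
  [10, 0, 0, 19]
  [7, 13, -7, 0]
D(3):
  [0, -8, -8, 11]
  [10, 0, 2, 19]
  [10, 0, 0, 19]
  [3, -7, -7, 0]
D(4):
  [0, -8, -8, 11]
  [10, 0, 2, 19]
  [10, 0, 0, 19]
  [3, -7, -7, 0]
Key observation: every diagonal entry stays at the unit through all rounds, so no improving cycle exists.
Answer: CONVERGES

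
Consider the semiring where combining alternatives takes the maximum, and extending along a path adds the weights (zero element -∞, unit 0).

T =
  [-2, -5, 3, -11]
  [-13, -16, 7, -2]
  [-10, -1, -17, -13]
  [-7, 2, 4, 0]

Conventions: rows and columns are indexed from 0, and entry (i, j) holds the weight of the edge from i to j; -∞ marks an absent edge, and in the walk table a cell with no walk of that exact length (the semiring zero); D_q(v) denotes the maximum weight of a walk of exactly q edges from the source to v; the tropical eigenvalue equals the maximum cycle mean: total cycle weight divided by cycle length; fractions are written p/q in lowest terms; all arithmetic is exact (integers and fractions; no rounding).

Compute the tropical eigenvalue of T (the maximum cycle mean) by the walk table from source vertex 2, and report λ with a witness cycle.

q=0: [-∞, -∞, 0, -∞]
q=1: [-10, -1, -17, -13]
q=2: [-12, -11, 6, -3]
q=3: [-4, 5, 1, -3]
q=4: [-6, 0, 12, 3]
Optimal cycle mean attained by: cycle 1->2->1, total 7 + (-1), length 2.
Answer: λ = 3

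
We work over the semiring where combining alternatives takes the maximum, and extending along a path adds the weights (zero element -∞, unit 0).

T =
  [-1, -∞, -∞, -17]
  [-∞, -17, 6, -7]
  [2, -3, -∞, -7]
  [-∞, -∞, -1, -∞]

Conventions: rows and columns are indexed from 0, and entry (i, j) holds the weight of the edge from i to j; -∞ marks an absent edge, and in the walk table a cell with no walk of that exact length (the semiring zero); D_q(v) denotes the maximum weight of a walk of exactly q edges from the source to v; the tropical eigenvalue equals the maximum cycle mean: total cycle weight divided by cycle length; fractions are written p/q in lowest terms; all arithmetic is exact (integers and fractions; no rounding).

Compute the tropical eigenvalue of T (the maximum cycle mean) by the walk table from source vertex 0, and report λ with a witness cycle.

q=0: [0, -∞, -∞, -∞]
q=1: [-1, -∞, -∞, -17]
q=2: [-2, -∞, -18, -18]
q=3: [-3, -21, -19, -19]
q=4: [-4, -22, -15, -20]
Optimal cycle mean attained by: cycle 1->2->1, total 6 + (-3), length 2.
Answer: λ = 3/2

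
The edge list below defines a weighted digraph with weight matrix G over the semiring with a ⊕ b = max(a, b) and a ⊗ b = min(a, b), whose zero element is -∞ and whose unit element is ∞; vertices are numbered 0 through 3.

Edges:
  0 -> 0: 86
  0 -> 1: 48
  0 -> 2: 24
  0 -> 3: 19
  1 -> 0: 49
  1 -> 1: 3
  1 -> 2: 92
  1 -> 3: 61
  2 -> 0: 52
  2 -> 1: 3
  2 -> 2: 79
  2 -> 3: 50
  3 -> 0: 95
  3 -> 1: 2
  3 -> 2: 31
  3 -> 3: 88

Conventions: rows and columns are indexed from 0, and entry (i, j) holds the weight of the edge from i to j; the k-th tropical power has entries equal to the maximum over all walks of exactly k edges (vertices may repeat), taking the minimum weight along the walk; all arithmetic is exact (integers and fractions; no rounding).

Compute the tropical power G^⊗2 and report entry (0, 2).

G^⊗2:
  [86, 48, 48, 48]
  [61, 48, 79, 61]
  [52, 48, 79, 50]
  [88, 48, 31, 88]
Key observation: the optimum is the walk 0->1->2, with weight 48 min 92 = 48.
Optimal value attained by: walk 0->1->2.
Answer: (G^⊗2)[0][2] = 48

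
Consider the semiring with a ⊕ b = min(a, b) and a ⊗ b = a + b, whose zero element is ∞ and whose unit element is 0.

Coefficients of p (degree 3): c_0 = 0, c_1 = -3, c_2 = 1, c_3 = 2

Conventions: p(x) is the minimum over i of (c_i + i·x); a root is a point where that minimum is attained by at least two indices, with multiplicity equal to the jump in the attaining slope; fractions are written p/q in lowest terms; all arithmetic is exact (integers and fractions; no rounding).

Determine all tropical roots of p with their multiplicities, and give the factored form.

hull edge (i=0, c=0) to (i=1, c=-3): slope -3, span 1
hull edge (i=1, c=-3) to (i=3, c=2): slope 5/2, span 2
Factored form: p(x) = 2 ⊗ (x ⊕ (-5/2)) ⊗ (x ⊕ (-5/2)) ⊗ (x ⊕ 3)
Answer: roots = -5/2 (mult 2), 3 (mult 1)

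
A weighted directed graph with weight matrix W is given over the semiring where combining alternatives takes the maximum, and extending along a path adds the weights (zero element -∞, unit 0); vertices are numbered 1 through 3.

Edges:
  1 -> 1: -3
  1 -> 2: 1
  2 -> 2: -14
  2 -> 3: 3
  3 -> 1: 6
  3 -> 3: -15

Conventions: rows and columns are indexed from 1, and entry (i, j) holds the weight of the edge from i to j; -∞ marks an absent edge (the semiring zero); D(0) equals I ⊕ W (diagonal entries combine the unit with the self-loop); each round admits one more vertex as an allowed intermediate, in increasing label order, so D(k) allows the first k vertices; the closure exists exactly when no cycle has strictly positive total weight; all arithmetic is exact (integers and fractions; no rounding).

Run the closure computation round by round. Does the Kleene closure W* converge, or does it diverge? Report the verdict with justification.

D(0):
  [0, 1, -∞]
  [-∞, 0, 3]
  [6, -∞, 0]
D(1):
  [0, 1, -∞]
  [-∞, 0, 3]
  [6, 7, 0]
Detection: at round 2, diagonal entry (3, 3) turns strictly positive.
Key observation: the cycle 3->1->2->3 has total weight 6 + 1 + 3, which is strictly positive.
Answer: DIVERGES — positive cycle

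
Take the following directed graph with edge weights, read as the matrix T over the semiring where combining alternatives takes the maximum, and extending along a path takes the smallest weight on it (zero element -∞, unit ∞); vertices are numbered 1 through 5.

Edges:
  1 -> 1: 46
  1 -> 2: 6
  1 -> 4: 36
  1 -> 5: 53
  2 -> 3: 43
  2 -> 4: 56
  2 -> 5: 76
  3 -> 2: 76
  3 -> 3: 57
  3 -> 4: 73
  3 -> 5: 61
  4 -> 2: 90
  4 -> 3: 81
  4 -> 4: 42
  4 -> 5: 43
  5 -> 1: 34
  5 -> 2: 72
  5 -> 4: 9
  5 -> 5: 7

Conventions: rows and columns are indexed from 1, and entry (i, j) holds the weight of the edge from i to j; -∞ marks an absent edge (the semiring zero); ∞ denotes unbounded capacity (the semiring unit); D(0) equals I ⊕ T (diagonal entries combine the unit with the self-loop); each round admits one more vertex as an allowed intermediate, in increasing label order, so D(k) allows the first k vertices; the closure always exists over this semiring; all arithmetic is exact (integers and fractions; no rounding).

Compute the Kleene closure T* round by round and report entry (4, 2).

D(0):
  [∞, 6, -∞, 36, 53]
  [-∞, ∞, 43, 56, 76]
  [-∞, 76, ∞, 73, 61]
  [-∞, 90, 81, ∞, 43]
  [34, 72, -∞, 9, ∞]
D(1):
  [∞, 6, -∞, 36, 53]
  [-∞, ∞, 43, 56, 76]
  [-∞, 76, ∞, 73, 61]
  [-∞, 90, 81, ∞, 43]
  [34, 72, -∞, 34, ∞]
D(2):
  [∞, 6, 6, 36, 53]
  [-∞, ∞, 43, 56, 76]
  [-∞, 76, ∞, 73, 76]
  [-∞, 90, 81, ∞, 76]
  [34, 72, 43, 56, ∞]
D(3):
  [∞, 6, 6, 36, 53]
  [-∞, ∞, 43, 56, 76]
  [-∞, 76, ∞, 73, 76]
  [-∞, 90, 81, ∞, 76]
  [34, 72, 43, 56, ∞]
D(4):
  [∞, 36, 36, 36, 53]
  [-∞, ∞, 56, 56, 76]
  [-∞, 76, ∞, 73, 76]
  [-∞, 90, 81, ∞, 76]
  [34, 72, 56, 56, ∞]
D(5):
  [∞, 53, 53, 53, 53]
  [34, ∞, 56, 56, 76]
  [34, 76, ∞, 73, 76]
  [34, 90, 81, ∞, 76]
  [34, 72, 56, 56, ∞]
Answer: T*[4][2] = 90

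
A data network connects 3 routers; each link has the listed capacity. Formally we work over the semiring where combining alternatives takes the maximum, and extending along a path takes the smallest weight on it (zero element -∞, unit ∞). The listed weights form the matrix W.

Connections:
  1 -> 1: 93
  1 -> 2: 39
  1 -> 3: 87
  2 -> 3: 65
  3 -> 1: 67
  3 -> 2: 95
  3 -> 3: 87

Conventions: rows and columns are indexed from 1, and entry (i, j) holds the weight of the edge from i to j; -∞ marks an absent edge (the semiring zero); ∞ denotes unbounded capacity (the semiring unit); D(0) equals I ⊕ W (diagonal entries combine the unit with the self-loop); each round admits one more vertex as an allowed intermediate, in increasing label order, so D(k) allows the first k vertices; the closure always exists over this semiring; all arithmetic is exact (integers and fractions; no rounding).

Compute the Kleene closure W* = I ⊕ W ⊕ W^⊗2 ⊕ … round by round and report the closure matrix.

D(0):
  [∞, 39, 87]
  [-∞, ∞, 65]
  [67, 95, ∞]
D(1):
  [∞, 39, 87]
  [-∞, ∞, 65]
  [67, 95, ∞]
D(2):
  [∞, 39, 87]
  [-∞, ∞, 65]
  [67, 95, ∞]
D(3):
  [∞, 87, 87]
  [65, ∞, 65]
  [67, 95, ∞]
Answer: W* = [[∞, 87, 87], [65, ∞, 65], [67, 95, ∞]]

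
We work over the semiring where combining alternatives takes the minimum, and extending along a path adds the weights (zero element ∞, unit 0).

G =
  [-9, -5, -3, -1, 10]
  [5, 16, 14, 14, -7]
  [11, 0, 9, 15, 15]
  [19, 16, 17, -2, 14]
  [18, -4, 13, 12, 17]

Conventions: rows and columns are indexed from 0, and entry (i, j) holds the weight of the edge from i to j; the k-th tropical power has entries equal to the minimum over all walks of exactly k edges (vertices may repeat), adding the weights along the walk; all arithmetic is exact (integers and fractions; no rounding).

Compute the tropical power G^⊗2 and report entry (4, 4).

G^⊗2:
  [-18, -14, -12, -10, -12]
  [-4, -11, 2, 4, 9]
  [2, 6, 8, 10, -7]
  [10, 10, 15, -4, 9]
  [1, 12, 10, 10, -11]
Key observation: the optimum is the walk 4->1->4, with weight (-4) + (-7) = -11.
Optimal value attained by: walk 4->1->4.
Answer: (G^⊗2)[4][4] = -11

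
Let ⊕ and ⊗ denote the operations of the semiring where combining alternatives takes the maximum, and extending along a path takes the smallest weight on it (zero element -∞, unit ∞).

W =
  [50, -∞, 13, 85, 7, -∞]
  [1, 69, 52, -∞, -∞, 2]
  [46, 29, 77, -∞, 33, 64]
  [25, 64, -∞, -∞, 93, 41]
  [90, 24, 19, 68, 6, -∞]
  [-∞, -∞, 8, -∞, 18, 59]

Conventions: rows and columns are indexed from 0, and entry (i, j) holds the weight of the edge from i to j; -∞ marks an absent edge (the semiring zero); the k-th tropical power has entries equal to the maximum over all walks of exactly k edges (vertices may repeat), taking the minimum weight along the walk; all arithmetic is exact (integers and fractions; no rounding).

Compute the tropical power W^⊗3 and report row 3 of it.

W^⊗2:
  [50, 64, 13, 50, 85, 41]
  [46, 69, 52, 1, 33, 52]
  [46, 29, 77, 46, 33, 64]
  [90, 64, 52, 68, 18, 41]
  [50, 64, 24, 85, 68, 41]
  [18, 18, 18, 18, 18, 59]
W^⊗3:
  [85, 64, 52, 68, 50, 41]
  [46, 69, 52, 46, 33, 52]
  [46, 46, 77, 46, 46, 64]
  [50, 64, 52, 85, 68, 52]
  [68, 64, 52, 68, 85, 41]
  [18, 18, 18, 18, 18, 59]
Answer: row 3 of W^⊗3 = [50, 64, 52, 85, 68, 52]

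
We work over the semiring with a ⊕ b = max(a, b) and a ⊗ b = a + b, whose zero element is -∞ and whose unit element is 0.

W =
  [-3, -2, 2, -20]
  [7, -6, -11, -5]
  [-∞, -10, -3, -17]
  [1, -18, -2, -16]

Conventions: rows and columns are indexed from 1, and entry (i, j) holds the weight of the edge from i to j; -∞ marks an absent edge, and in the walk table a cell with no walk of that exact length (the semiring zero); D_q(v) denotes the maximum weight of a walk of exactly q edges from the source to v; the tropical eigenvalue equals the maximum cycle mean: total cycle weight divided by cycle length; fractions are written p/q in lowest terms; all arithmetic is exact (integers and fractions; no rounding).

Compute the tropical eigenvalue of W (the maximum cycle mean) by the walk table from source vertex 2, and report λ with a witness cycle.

q=0: [-∞, 0, -∞, -∞]
q=1: [7, -6, -11, -5]
q=2: [4, 5, 9, -11]
q=3: [12, 2, 6, 0]
q=4: [9, 10, 14, -3]
Optimal cycle mean attained by: cycle 1->2->1, total (-2) + 7, length 2.
Answer: λ = 5/2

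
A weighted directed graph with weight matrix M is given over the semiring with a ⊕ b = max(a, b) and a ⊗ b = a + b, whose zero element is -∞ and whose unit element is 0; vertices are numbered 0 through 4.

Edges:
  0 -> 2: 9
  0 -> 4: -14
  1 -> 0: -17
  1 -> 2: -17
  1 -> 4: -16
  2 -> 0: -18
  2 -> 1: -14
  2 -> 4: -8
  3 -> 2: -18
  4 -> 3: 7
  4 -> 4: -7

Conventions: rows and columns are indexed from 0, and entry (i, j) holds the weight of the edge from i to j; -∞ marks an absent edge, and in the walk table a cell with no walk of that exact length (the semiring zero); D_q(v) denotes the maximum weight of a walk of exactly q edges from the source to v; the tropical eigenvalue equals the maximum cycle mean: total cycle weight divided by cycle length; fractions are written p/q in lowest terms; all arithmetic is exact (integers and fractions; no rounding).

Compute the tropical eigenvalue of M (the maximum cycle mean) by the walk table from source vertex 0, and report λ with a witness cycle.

q=0: [0, -∞, -∞, -∞, -∞]
q=1: [-∞, -∞, 9, -∞, -14]
q=2: [-9, -5, -∞, -7, 1]
q=3: [-22, -∞, 0, 8, -6]
q=4: [-18, -14, -10, 1, -8]
q=5: [-28, -24, -9, -1, -15]
Optimal cycle mean attained by: cycle 0->2->0, total 9 + (-18), length 2.
Answer: λ = -9/2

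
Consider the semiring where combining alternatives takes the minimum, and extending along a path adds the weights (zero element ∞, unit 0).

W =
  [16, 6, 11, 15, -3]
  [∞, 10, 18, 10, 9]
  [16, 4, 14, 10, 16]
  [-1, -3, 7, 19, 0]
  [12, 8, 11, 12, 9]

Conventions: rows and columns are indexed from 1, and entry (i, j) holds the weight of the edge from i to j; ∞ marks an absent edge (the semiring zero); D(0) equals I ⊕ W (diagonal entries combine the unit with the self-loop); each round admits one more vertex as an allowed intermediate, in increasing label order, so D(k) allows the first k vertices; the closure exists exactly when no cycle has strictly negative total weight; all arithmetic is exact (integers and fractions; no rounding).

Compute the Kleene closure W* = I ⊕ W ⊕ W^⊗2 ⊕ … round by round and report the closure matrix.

D(0):
  [0, 6, 11, 15, -3]
  [∞, 0, 18, 10, 9]
  [16, 4, 0, 10, 16]
  [-1, -3, 7, 0, 0]
  [12, 8, 11, 12, 0]
D(1):
  [0, 6, 11, 15, -3]
  [∞, 0, 18, 10, 9]
  [16, 4, 0, 10, 13]
  [-1, -3, 7, 0, -4]
  [12, 8, 11, 12, 0]
D(2):
  [0, 6, 11, 15, -3]
  [∞, 0, 18, 10, 9]
  [16, 4, 0, 10, 13]
  [-1, -3, 7, 0, -4]
  [12, 8, 11, 12, 0]
D(3):
  [0, 6, 11, 15, -3]
  [34, 0, 18, 10, 9]
  [16, 4, 0, 10, 13]
  [-1, -3, 7, 0, -4]
  [12, 8, 11, 12, 0]
D(4):
  [0, 6, 11, 15, -3]
  [9, 0, 17, 10, 6]
  [9, 4, 0, 10, 6]
  [-1, -3, 7, 0, -4]
  [11, 8, 11, 12, 0]
D(5):
  [0, 5, 8, 9, -3]
  [9, 0, 17, 10, 6]
  [9, 4, 0, 10, 6]
  [-1, -3, 7, 0, -4]
  [11, 8, 11, 12, 0]
Answer: W* = [[0, 5, 8, 9, -3], [9, 0, 17, 10, 6], [9, 4, 0, 10, 6], [-1, -3, 7, 0, -4], [11, 8, 11, 12, 0]]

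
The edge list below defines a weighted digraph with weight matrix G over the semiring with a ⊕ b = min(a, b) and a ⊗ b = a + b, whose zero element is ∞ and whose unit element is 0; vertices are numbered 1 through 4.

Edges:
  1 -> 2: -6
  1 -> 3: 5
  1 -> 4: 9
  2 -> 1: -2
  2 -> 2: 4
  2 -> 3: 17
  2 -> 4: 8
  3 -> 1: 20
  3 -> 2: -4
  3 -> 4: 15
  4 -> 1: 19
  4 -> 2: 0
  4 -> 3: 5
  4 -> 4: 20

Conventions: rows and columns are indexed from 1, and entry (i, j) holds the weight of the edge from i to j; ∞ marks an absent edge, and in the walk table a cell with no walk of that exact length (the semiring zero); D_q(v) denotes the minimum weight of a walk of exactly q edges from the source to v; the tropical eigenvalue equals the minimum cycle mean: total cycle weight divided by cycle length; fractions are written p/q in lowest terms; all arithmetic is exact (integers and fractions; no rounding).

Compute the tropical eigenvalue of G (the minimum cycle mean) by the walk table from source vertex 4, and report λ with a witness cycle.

q=0: [∞, ∞, ∞, 0]
q=1: [19, 0, 5, 20]
q=2: [-2, 1, 17, 8]
q=3: [-1, -8, 3, 7]
q=4: [-10, -7, 4, 0]
Optimal cycle mean attained by: cycle 1->2->1, total (-6) + (-2), length 2.
Answer: λ = -4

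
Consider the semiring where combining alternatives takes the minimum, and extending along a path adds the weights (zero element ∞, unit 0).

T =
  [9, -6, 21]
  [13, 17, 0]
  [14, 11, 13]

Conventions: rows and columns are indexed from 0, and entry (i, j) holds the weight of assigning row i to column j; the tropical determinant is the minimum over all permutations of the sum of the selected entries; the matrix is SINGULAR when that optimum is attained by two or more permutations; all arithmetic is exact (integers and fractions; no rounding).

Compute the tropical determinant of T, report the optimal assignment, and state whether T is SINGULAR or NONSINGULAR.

σ = (0, 1, 2): 9 + 17 + 13 = 39
σ = (0, 2, 1): 9 + 0 + 11 = 20
σ = (1, 0, 2): (-6) + 13 + 13 = 20
σ = (1, 2, 0): (-6) + 0 + 14 = 8
σ = (2, 0, 1): 21 + 13 + 11 = 45
σ = (2, 1, 0): 21 + 17 + 14 = 52
Optimal value attained by: σ = (1, 2, 0).
Answer: det⊕(T) = 8; verdict: NONSINGULAR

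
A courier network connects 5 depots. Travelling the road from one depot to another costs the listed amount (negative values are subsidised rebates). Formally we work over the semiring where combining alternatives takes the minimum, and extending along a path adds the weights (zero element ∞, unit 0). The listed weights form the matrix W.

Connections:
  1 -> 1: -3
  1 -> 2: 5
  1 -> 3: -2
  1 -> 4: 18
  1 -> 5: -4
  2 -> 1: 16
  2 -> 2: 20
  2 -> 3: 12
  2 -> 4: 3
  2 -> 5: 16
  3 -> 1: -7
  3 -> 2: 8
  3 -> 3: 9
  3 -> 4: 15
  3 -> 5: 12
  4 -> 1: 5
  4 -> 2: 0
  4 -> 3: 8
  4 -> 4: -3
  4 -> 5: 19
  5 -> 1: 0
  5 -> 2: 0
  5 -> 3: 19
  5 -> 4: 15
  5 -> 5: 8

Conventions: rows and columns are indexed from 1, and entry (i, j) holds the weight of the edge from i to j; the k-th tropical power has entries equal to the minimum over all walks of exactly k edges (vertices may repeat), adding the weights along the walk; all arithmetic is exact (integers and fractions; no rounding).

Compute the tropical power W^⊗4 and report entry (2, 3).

W^⊗2:
  [-9, -4, -5, 8, -7]
  [5, 3, 11, 0, 12]
  [-10, -2, -9, 11, -11]
  [1, -3, 3, -6, 1]
  [-3, 5, -2, 3, -4]
W^⊗3:
  [-12, -7, -11, -1, -13]
  [2, 0, 3, -3, 1]
  [-16, -11, -12, 1, -14]
  [-4, -6, -1, -9, -3]
  [-9, -4, -5, 0, -7]
W^⊗4:
  [-18, -13, -14, -4, -16]
  [-4, -3, 0, -6, -2]
  [-19, -14, -18, -8, -20]
  [-8, -9, -6, -12, -8]
  [-12, -7, -11, -3, -13]
Key observation: the optimum is the walk 2->3->1->1->3, with weight 12 + (-7) + (-3) + (-2) = 0.
Optimal value attained by: walk 2->3->1->1->3.
Answer: (W^⊗4)[2][3] = 0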